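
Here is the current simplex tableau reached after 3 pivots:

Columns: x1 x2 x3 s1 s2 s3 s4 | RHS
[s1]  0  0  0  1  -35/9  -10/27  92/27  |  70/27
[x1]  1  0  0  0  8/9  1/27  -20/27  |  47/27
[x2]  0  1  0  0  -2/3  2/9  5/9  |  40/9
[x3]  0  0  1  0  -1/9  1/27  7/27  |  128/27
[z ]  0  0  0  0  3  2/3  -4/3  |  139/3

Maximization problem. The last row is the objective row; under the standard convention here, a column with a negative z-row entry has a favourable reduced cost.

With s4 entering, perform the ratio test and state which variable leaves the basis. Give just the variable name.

s1

Ratios: row 1 (s1): (70/27)/(92/27) = 35/46; row 2 (x1): entry -20/27 ≤ 0, skip; row 3 (x2): (40/9)/(5/9) = 8; row 4 (x3): (128/27)/(7/27) = 128/7.
Minimum ratio 35/46 is in the s1 row, so s1 leaves.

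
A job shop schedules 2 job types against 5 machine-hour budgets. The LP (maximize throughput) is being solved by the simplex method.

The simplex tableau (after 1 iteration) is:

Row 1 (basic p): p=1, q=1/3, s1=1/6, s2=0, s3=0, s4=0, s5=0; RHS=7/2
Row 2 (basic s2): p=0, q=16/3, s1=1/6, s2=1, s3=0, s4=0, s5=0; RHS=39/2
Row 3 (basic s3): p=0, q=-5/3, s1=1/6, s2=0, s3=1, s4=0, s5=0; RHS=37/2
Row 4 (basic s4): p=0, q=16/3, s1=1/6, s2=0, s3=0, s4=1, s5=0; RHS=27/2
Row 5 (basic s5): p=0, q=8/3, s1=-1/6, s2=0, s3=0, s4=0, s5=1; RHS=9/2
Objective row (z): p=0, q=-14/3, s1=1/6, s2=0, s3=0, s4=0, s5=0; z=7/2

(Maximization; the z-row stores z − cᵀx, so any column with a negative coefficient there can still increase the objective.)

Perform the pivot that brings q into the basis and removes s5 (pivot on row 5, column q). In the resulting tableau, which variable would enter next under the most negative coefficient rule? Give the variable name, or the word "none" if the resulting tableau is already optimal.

s1

Pivot element 8/3. New z-row = old z-row − (-14/3)·(row 5/(8/3)).
Updated z-row coefficients: p: 0, q: 0, s1: -1/8, s2: 0, s3: 0, s4: 0, s5: 7/4.
The most negative is -1/8 in column s1, so s1 would enter next.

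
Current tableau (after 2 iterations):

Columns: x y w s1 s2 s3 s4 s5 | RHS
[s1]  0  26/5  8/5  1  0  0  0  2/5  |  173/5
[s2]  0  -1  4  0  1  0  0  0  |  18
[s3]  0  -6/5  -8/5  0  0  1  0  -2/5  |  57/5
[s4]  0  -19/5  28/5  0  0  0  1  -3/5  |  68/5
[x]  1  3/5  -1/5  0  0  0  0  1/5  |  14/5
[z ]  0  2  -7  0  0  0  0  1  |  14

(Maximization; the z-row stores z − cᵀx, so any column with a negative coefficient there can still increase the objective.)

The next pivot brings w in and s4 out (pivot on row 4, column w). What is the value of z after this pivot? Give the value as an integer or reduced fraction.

Minimum ratio for w: (68/5)/(28/5) = 17/7.
z changes by −(z-row coeff of w)·ratio = −(-7)·(17/7) = 17.
New z = 14 + 17 = 31.

31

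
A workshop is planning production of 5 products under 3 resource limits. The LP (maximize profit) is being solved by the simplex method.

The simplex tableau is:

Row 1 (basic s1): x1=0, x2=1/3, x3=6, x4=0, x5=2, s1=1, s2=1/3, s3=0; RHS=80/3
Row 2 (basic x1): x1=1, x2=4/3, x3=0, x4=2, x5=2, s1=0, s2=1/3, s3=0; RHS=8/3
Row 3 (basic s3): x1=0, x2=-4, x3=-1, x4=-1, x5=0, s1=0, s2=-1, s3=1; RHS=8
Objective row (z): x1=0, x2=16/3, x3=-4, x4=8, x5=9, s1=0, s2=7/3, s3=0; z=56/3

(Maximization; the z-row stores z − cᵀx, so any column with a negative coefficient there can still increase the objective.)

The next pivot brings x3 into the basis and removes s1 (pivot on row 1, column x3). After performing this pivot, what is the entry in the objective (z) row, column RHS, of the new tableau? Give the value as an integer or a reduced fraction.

Pivot element is row 1, column x3: 6.
Normalize row 1: new (row 1, RHS) = (80/3)/6 = 40/9.
z-row ← z-row − (-4)·(new row 1): 56/3 − (-4)·(40/9) = 328/9.

328/9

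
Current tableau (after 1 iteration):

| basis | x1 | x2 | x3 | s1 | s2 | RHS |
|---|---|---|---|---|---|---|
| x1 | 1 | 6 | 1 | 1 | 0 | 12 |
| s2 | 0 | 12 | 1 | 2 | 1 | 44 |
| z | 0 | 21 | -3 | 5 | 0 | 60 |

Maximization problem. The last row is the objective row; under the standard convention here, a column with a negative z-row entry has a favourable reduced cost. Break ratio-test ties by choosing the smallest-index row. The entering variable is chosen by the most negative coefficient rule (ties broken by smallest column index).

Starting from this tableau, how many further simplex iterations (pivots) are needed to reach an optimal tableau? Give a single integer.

1

pivot: x3 in, x1 out → z = 96
No improving column remains; optimal.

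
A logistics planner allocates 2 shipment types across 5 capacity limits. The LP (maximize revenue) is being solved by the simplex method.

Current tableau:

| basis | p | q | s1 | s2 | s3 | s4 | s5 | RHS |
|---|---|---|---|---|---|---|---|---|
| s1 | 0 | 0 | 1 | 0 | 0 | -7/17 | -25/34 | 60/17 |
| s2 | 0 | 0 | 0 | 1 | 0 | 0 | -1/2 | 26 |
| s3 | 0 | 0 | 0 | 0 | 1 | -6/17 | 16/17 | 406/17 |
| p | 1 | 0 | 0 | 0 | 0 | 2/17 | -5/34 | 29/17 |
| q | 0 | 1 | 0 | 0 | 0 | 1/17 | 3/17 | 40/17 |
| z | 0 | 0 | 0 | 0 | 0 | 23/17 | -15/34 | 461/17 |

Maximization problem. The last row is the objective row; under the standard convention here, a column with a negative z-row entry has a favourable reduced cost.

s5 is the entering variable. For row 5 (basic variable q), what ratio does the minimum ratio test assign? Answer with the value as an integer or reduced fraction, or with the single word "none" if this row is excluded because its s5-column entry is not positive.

40/3

Ratio = RHS / (s5 entry) = (40/17) / (3/17) = 40/3.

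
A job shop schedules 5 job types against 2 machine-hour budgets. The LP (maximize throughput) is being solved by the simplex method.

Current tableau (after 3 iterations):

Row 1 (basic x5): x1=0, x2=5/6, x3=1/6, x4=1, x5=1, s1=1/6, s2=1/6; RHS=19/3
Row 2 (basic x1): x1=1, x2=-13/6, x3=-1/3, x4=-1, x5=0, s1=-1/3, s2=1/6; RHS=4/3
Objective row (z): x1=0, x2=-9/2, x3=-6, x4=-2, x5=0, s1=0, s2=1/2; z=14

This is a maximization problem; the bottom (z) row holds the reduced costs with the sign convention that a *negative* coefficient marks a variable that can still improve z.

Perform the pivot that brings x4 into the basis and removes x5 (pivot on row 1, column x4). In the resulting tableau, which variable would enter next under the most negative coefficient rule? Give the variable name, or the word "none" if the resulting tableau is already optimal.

Pivot element 1. New z-row = old z-row − (-2)·(row 1/1).
Updated z-row coefficients: x1: 0, x2: -17/6, x3: -17/3, x4: 0, x5: 2, s1: 1/3, s2: 5/6.
The most negative is -17/3 in column x3, so x3 would enter next.

x3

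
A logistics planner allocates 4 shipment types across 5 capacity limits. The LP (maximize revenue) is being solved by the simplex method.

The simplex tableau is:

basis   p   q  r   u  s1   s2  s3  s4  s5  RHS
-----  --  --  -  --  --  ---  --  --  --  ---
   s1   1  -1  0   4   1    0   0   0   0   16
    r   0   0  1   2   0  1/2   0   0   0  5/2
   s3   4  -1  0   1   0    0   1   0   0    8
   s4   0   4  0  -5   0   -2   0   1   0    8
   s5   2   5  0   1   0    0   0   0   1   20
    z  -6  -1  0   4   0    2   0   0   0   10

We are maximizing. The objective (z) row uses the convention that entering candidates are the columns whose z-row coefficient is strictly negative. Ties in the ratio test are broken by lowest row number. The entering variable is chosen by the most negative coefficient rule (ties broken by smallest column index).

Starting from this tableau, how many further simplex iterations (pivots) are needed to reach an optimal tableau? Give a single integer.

pivot: p in, s3 out → z = 22
pivot: q in, s4 out → z = 27
No improving column remains; optimal.

2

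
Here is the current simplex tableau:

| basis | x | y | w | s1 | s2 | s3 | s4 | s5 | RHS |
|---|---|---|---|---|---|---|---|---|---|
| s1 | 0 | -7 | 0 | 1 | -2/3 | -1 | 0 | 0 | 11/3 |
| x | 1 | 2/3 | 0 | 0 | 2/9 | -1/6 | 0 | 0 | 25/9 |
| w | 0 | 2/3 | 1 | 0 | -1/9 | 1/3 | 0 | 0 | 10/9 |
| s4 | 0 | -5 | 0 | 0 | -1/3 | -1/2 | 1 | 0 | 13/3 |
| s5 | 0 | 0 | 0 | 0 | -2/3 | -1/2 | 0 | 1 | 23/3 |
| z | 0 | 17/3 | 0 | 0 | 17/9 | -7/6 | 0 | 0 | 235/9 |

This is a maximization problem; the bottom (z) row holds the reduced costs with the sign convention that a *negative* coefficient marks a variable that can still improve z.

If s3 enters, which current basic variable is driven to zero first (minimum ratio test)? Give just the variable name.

Ratios: row 1 (s1): entry -1 ≤ 0, skip; row 2 (x): entry -1/6 ≤ 0, skip; row 3 (w): (10/9)/(1/3) = 10/3; row 4 (s4): entry -1/2 ≤ 0, skip; row 5 (s5): entry -1/2 ≤ 0, skip.
Minimum ratio 10/3 is in the w row, so w leaves.

w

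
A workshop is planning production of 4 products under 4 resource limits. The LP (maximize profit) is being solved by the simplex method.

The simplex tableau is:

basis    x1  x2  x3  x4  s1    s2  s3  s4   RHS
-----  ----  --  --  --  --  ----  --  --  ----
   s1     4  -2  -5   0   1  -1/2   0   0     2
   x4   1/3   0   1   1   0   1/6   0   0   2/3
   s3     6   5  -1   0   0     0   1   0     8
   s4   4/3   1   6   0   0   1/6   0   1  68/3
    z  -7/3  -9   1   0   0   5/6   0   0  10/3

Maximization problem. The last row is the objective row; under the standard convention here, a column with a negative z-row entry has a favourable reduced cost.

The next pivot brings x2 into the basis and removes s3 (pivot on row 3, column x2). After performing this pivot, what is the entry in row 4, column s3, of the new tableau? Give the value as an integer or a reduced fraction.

-1/5

Pivot element is row 3, column x2: 5.
Normalize row 3: new (row 3, s3) = 1/5 = 1/5.
row 4 ← row 4 − 1·(new row 3): 0 − 1·(1/5) = -1/5.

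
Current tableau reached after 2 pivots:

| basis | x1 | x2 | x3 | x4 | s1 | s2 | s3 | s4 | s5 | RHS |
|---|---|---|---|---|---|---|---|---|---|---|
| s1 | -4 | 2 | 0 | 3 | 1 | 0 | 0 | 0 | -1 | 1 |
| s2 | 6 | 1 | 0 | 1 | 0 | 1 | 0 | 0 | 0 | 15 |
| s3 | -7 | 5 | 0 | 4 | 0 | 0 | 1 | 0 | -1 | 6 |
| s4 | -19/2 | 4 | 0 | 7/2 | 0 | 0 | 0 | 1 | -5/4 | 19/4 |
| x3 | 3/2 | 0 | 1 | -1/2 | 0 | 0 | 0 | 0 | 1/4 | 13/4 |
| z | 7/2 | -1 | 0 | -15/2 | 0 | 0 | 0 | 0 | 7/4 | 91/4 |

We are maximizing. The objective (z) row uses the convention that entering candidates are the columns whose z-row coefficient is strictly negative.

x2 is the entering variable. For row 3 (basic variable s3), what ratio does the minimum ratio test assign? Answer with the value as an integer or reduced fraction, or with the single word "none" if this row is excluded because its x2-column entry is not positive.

6/5

Ratio = RHS / (x2 entry) = 6 / 5 = 6/5.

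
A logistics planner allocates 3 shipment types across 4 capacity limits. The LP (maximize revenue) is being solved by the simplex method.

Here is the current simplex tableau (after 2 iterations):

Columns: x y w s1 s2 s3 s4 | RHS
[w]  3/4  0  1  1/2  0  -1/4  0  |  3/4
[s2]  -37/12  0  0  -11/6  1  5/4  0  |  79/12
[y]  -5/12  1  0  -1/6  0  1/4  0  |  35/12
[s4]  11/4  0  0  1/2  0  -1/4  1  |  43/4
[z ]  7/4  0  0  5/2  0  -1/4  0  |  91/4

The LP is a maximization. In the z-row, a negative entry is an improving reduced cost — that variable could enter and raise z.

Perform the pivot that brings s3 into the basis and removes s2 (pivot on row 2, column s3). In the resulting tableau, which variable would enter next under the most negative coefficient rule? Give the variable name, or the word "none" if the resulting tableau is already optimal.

none

Pivot element 5/4. New z-row = old z-row − (-1/4)·(row 2/(5/4)).
Updated z-row coefficients: x: 17/15, y: 0, w: 0, s1: 32/15, s2: 1/5, s3: 0, s4: 0.
No coefficient is strictly negative; the tableau after this pivot is optimal.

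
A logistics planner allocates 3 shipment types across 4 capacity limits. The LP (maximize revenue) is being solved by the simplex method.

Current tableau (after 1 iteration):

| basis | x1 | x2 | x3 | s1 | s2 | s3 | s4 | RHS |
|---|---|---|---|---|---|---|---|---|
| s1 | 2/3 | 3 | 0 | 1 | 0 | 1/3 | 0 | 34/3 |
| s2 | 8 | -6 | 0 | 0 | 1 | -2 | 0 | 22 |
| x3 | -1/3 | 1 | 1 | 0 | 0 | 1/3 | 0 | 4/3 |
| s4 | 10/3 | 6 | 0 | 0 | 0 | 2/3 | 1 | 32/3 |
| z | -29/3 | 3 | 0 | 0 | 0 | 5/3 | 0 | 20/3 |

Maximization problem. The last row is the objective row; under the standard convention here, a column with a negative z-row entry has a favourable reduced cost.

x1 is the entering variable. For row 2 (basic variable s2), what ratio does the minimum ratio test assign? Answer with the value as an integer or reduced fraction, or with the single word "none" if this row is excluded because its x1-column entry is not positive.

Ratio = RHS / (x1 entry) = 22 / 8 = 11/4.

11/4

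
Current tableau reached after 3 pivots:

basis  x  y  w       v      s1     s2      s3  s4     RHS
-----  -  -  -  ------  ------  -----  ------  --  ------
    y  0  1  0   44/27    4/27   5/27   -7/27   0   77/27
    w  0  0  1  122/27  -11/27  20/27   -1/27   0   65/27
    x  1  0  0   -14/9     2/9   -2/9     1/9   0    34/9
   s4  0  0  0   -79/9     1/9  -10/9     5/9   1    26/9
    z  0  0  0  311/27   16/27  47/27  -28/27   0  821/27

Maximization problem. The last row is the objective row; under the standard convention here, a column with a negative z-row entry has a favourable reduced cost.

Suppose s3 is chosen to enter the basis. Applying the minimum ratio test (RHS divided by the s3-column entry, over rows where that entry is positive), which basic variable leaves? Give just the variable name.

s4

Ratios: row 1 (y): entry -7/27 ≤ 0, skip; row 2 (w): entry -1/27 ≤ 0, skip; row 3 (x): (34/9)/(1/9) = 34; row 4 (s4): (26/9)/(5/9) = 26/5.
Minimum ratio 26/5 is in the s4 row, so s4 leaves.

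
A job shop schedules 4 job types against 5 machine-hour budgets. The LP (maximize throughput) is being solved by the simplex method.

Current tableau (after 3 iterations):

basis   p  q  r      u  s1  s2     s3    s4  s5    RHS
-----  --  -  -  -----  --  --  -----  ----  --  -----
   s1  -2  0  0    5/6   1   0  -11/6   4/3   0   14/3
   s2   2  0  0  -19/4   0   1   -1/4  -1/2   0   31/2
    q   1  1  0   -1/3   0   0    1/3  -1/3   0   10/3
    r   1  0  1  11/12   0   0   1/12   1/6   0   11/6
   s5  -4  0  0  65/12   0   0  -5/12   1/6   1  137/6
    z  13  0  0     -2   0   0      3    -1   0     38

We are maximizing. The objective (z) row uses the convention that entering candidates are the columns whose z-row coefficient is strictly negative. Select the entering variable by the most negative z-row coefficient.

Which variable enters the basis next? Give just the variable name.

Objective-row coefficients: p: 13, q: 0, r: 0, u: -2, s1: 0, s2: 0, s3: 3, s4: -1, s5: 0.
The most negative is -2 in column u, so u enters.

u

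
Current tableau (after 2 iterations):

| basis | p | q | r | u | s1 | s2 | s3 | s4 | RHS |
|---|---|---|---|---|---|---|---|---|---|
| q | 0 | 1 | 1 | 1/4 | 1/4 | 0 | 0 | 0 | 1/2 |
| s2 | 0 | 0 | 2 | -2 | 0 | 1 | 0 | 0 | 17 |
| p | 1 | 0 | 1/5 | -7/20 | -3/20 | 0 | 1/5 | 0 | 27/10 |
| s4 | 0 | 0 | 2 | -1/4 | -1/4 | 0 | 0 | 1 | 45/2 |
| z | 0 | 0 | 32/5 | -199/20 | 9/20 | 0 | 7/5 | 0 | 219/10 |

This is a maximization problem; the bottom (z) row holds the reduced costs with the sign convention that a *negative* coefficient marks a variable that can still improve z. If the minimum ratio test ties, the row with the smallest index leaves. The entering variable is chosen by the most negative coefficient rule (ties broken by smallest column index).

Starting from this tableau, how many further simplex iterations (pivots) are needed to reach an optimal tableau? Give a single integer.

pivot: u in, q out → z = 209/5
No improving column remains; optimal.

1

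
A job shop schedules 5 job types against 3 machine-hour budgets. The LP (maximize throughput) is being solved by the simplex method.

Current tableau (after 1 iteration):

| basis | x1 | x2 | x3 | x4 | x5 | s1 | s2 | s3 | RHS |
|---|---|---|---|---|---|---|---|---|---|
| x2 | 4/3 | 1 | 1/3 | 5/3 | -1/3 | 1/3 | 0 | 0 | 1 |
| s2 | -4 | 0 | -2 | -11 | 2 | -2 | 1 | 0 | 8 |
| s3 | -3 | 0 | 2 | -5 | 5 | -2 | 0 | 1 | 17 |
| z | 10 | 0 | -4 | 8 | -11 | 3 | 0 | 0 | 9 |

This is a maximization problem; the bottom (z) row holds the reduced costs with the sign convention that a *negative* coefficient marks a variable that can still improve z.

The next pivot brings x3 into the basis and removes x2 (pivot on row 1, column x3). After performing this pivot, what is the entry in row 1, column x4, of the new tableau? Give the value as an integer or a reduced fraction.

5

Pivot element is row 1, column x3: 1/3.
Normalize row 1: new (row 1, x4) = (5/3)/(1/3) = 5.
Row 1 is the pivot row, so the entry is 5.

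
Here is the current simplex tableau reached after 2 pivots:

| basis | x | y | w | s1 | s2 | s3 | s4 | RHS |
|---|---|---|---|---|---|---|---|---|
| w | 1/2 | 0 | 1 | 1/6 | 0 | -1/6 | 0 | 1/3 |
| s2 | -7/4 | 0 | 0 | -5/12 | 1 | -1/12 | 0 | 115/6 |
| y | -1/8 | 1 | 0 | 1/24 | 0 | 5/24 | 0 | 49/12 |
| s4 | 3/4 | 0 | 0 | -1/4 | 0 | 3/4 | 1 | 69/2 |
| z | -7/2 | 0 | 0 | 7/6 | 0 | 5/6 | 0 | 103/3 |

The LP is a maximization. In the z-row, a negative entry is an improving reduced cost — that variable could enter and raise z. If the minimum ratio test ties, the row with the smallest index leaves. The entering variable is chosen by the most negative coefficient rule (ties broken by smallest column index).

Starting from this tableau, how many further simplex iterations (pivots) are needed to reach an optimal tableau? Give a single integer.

2

pivot: x in, w out → z = 110/3
pivot: s3 in, y out → z = 45
No improving column remains; optimal.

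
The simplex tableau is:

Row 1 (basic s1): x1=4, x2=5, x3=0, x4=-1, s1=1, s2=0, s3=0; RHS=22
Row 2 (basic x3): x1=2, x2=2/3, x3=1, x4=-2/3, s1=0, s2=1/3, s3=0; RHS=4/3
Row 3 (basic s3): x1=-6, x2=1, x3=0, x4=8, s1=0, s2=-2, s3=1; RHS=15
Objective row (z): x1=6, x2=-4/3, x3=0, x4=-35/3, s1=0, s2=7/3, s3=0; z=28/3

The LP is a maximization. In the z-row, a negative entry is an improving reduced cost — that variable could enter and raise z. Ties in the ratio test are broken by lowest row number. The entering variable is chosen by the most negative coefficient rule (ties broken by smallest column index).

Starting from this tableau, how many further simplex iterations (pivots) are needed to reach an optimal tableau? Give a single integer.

pivot: x4 in, s3 out → z = 749/24
pivot: x1 in, x3 out → z = 647/18
pivot: s2 in, x1 out → z = 161/4
No improving column remains; optimal.

3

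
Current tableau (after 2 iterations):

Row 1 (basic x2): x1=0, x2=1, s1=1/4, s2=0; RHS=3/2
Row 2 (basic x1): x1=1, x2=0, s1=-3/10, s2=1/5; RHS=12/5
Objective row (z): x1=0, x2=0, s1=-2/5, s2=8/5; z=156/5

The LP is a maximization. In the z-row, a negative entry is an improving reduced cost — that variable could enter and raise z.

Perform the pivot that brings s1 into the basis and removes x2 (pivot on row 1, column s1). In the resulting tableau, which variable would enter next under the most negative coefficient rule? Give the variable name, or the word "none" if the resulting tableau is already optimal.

Pivot element 1/4. New z-row = old z-row − (-2/5)·(row 1/(1/4)).
Updated z-row coefficients: x1: 0, x2: 8/5, s1: 0, s2: 8/5.
No coefficient is strictly negative; the tableau after this pivot is optimal.

none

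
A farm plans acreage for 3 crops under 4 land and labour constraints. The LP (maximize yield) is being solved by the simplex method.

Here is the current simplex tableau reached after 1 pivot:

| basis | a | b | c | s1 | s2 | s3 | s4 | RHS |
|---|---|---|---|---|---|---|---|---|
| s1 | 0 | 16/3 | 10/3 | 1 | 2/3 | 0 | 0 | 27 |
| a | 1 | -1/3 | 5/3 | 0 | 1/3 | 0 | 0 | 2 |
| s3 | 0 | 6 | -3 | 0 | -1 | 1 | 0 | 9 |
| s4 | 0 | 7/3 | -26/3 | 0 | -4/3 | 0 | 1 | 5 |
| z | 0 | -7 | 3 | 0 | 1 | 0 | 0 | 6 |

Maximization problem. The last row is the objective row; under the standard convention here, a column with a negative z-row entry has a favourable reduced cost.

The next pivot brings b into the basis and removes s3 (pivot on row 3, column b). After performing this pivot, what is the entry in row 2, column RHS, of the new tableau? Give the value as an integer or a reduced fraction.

Pivot element is row 3, column b: 6.
Normalize row 3: new (row 3, RHS) = 9/6 = 3/2.
row 2 ← row 2 − (-1/3)·(new row 3): 2 − (-1/3)·(3/2) = 5/2.

5/2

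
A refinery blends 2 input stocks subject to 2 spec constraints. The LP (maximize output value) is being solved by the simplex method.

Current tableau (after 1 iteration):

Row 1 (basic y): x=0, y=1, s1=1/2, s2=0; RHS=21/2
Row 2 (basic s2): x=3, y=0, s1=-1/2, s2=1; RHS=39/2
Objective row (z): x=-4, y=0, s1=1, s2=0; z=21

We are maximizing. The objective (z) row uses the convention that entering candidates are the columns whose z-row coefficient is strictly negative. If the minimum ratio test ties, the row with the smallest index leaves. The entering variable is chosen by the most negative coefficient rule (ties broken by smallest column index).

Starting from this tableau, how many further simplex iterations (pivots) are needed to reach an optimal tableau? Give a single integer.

pivot: x in, s2 out → z = 47
No improving column remains; optimal.

1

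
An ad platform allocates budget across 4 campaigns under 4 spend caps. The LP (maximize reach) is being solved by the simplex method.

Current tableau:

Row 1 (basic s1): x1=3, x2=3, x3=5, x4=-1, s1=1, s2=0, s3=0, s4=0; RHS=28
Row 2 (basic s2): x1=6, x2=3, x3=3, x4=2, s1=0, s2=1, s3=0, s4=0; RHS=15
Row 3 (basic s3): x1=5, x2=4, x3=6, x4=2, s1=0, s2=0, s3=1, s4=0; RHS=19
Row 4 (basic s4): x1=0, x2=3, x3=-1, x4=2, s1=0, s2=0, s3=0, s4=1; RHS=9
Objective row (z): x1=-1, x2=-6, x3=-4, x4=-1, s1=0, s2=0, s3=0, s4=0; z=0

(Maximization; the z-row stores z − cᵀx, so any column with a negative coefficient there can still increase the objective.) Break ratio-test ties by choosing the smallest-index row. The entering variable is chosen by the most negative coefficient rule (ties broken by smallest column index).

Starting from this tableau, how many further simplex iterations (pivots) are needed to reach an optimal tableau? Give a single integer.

pivot: x2 in, s4 out → z = 18
pivot: x3 in, s3 out → z = 261/11
No improving column remains; optimal.

2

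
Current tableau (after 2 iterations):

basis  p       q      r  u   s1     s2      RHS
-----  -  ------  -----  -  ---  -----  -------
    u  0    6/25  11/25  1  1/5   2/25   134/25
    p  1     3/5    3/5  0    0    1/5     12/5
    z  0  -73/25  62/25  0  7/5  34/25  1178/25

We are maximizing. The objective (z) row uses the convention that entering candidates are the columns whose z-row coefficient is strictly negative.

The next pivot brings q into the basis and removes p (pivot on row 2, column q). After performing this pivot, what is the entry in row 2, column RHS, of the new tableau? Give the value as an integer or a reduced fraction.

4

Pivot element is row 2, column q: 3/5.
Normalize row 2: new (row 2, RHS) = (12/5)/(3/5) = 4.
Row 2 is the pivot row, so the entry is 4.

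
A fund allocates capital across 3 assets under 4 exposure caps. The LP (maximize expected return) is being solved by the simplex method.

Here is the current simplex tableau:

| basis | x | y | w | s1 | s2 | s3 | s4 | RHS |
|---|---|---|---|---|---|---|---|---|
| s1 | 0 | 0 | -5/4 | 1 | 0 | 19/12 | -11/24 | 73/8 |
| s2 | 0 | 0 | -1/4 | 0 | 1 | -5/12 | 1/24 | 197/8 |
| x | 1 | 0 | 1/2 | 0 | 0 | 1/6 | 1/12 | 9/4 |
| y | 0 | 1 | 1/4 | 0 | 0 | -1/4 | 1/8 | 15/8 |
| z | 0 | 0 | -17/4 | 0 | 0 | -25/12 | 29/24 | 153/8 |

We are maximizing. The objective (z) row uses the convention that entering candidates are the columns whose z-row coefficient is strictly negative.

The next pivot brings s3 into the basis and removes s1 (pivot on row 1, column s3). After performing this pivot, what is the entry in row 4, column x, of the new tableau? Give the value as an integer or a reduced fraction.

Pivot element is row 1, column s3: 19/12.
Normalize row 1: new (row 1, x) = 0/(19/12) = 0.
row 4 ← row 4 − (-1/4)·(new row 1): 0 − (-1/4)·0 = 0.

0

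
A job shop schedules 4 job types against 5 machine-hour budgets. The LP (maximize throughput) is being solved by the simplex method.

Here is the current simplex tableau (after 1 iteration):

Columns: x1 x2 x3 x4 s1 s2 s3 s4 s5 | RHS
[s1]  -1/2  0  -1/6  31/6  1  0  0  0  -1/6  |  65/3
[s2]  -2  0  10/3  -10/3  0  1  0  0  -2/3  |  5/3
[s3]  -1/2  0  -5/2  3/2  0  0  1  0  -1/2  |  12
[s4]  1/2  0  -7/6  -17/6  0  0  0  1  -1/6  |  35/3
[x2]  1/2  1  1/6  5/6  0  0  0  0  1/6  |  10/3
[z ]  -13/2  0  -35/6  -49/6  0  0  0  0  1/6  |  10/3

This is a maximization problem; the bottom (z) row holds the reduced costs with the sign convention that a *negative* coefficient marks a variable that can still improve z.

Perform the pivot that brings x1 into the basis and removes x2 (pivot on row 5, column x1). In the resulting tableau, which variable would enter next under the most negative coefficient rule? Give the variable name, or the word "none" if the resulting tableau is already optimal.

Pivot element 1/2. New z-row = old z-row − (-13/2)·(row 5/(1/2)).
Updated z-row coefficients: x1: 0, x2: 13, x3: -11/3, x4: 8/3, s1: 0, s2: 0, s3: 0, s4: 0, s5: 7/3.
The most negative is -11/3 in column x3, so x3 would enter next.

x3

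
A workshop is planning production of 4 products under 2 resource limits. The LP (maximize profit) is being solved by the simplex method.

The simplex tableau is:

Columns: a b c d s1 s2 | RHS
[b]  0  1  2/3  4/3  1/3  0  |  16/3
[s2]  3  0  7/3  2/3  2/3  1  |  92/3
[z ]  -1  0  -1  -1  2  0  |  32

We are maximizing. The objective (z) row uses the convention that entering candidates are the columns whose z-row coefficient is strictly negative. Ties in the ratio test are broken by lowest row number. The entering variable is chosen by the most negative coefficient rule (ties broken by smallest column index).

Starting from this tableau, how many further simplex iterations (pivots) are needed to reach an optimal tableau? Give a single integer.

pivot: a in, s2 out → z = 380/9
pivot: d in, b out → z = 136/3
No improving column remains; optimal.

2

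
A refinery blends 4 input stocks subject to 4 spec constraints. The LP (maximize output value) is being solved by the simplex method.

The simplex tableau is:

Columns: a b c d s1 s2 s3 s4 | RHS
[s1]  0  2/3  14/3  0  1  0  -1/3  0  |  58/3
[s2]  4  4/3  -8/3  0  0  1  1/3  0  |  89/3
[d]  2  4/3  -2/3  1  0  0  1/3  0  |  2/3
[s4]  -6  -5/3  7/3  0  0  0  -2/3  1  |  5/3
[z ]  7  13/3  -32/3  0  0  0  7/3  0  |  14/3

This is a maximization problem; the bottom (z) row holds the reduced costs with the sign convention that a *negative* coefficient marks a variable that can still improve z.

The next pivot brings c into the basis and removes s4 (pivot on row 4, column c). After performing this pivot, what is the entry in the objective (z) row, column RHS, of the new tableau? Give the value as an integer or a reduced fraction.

Pivot element is row 4, column c: 7/3.
Normalize row 4: new (row 4, RHS) = (5/3)/(7/3) = 5/7.
z-row ← z-row − (-32/3)·(new row 4): 14/3 − (-32/3)·(5/7) = 86/7.

86/7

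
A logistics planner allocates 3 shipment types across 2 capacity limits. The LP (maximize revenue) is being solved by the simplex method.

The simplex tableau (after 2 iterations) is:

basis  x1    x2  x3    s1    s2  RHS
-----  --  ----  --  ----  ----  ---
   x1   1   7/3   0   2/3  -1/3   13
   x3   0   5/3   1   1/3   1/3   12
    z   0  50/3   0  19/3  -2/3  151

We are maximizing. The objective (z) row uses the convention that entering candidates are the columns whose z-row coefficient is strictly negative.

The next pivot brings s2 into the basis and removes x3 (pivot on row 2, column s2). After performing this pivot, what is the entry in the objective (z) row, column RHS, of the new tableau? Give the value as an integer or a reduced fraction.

175

Pivot element is row 2, column s2: 1/3.
Normalize row 2: new (row 2, RHS) = 12/(1/3) = 36.
z-row ← z-row − (-2/3)·(new row 2): 151 − (-2/3)·36 = 175.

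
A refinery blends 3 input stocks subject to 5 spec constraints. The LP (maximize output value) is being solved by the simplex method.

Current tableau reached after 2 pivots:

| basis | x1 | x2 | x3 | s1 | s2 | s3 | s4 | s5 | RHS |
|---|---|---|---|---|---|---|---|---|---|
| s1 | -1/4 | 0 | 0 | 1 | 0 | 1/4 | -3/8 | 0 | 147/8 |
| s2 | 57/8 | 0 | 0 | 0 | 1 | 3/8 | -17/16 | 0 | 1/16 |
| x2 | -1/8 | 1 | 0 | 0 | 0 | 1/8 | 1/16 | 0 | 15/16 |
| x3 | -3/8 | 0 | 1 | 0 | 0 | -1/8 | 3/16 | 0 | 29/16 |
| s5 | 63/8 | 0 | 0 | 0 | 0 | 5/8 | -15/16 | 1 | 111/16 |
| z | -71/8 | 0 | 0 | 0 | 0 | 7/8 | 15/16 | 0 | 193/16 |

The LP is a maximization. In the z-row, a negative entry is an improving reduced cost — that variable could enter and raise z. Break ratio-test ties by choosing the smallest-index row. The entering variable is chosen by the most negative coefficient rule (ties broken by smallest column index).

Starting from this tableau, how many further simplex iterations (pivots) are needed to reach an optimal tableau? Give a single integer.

2

pivot: x1 in, s2 out → z = 692/57
pivot: s4 in, x3 out → z = 262/15
No improving column remains; optimal.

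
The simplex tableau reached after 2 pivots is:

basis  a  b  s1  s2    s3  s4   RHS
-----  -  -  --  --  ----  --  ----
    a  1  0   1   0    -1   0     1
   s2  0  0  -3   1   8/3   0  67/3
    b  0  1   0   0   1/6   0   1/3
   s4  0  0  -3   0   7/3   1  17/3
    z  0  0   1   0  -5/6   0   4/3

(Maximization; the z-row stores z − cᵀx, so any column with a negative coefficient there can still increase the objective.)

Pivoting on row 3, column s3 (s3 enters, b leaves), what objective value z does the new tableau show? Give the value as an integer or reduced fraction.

Minimum ratio for s3: (1/3)/(1/6) = 2.
z changes by −(z-row coeff of s3)·ratio = −(-5/6)·2 = 5/3.
New z = 4/3 + (5/3) = 3.

3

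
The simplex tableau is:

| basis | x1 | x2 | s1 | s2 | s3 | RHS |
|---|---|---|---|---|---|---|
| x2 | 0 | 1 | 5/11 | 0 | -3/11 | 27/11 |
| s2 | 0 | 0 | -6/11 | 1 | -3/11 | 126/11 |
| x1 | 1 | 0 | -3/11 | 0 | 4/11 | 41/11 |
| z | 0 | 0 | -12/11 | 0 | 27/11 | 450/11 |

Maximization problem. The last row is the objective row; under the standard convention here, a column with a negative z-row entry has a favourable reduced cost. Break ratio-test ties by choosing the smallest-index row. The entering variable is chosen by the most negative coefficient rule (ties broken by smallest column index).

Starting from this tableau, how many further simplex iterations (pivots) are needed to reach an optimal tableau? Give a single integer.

1

pivot: s1 in, x2 out → z = 234/5
No improving column remains; optimal.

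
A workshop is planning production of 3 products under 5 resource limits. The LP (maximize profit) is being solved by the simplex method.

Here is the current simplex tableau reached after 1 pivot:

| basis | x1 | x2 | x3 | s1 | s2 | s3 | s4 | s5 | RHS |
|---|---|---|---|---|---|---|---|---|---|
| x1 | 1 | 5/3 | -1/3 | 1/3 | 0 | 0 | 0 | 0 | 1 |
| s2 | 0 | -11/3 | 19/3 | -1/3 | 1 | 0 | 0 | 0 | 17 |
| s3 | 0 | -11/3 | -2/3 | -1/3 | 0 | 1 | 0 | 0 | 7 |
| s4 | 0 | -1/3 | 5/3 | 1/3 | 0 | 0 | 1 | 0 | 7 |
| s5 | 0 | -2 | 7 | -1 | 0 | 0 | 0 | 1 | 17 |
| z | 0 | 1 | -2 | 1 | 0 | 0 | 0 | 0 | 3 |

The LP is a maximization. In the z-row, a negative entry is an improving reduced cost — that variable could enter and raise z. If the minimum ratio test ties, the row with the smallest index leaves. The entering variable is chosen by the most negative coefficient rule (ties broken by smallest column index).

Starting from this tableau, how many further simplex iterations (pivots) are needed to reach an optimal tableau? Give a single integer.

pivot: x3 in, s5 out → z = 55/7
No improving column remains; optimal.

1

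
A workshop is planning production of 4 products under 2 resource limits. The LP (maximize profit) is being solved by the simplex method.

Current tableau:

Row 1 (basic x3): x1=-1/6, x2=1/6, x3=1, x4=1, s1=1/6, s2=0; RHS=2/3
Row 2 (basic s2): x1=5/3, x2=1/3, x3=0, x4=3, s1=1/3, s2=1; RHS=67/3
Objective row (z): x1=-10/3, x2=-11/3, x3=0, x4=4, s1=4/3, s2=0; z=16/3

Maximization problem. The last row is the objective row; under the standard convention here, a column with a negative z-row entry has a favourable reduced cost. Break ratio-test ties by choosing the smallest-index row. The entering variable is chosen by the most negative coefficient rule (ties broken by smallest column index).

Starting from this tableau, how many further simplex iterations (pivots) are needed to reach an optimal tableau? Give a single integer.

pivot: x2 in, x3 out → z = 20
pivot: x1 in, s2 out → z = 187/2
No improving column remains; optimal.

2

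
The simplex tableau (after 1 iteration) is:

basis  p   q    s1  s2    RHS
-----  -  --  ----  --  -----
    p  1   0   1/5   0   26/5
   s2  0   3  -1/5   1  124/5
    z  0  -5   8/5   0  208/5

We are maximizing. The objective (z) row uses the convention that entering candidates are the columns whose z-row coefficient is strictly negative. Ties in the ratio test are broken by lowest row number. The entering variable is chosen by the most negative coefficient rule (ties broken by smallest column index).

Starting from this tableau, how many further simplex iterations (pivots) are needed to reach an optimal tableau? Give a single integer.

pivot: q in, s2 out → z = 1244/15
No improving column remains; optimal.

1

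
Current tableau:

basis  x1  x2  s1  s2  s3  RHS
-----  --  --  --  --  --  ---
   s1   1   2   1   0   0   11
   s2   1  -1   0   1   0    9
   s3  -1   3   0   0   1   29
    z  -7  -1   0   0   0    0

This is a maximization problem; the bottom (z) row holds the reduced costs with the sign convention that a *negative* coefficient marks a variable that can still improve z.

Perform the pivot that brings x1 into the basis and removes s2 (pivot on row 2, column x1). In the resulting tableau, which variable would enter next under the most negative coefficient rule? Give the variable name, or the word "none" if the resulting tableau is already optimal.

Pivot element 1. New z-row = old z-row − (-7)·(row 2/1).
Updated z-row coefficients: x1: 0, x2: -8, s1: 0, s2: 7, s3: 0.
The most negative is -8 in column x2, so x2 would enter next.

x2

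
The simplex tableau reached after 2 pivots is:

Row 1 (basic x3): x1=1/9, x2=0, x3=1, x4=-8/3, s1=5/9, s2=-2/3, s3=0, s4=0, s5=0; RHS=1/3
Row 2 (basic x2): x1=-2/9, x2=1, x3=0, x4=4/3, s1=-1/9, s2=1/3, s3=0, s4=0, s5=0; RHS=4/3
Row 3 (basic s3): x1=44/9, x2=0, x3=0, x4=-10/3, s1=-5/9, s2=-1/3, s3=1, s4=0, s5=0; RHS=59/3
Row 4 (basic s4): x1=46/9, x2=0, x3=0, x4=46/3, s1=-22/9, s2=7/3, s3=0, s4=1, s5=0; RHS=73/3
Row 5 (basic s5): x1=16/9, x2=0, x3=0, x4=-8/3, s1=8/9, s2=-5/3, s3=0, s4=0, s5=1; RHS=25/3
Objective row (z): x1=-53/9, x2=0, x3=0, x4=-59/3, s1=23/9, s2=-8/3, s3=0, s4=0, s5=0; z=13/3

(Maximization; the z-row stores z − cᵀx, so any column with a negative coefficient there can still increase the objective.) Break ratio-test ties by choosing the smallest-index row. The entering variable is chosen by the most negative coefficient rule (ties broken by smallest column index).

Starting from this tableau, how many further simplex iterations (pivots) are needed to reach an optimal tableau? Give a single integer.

3

pivot: x4 in, x2 out → z = 24
pivot: x1 in, s4 out → z = 1599/46
pivot: s1 in, s5 out → z = 799/20
No improving column remains; optimal.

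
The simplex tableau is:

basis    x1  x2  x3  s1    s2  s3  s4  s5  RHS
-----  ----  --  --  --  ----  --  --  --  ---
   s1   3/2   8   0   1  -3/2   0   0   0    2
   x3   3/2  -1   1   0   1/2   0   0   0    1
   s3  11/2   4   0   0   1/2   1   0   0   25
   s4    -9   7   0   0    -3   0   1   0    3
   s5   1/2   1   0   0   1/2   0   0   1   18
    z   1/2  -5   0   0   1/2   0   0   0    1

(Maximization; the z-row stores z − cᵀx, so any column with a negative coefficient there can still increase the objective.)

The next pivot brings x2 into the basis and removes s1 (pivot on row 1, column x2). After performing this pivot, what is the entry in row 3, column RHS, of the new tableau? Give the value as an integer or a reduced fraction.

24

Pivot element is row 1, column x2: 8.
Normalize row 1: new (row 1, RHS) = 2/8 = 1/4.
row 3 ← row 3 − 4·(new row 1): 25 − 4·(1/4) = 24.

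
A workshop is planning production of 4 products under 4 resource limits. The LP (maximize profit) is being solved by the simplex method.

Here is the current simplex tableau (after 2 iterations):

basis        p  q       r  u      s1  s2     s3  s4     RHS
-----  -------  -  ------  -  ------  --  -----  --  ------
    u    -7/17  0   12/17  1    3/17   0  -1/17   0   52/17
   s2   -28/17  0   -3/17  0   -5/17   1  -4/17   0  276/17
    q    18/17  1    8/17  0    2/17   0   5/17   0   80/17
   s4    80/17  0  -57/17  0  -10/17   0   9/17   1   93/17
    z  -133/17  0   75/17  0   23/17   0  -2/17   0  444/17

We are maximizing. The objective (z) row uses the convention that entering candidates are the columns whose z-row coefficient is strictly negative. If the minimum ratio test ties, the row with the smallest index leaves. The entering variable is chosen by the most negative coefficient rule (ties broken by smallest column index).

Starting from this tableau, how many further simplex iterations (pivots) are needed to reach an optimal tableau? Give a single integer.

pivot: p in, s4 out → z = 2817/80
pivot: r in, q out → z = 1887/49
No improving column remains; optimal.

2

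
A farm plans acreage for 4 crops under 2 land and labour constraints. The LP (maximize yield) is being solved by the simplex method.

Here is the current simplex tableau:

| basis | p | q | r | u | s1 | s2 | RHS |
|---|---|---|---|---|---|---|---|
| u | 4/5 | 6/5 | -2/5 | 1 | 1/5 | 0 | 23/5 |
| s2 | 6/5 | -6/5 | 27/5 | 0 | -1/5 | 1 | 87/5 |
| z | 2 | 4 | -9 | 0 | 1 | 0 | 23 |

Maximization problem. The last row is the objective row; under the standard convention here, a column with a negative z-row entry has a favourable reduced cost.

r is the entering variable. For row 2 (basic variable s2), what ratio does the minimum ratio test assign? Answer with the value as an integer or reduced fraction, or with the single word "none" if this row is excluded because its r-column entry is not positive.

Ratio = RHS / (r entry) = (87/5) / (27/5) = 29/9.

29/9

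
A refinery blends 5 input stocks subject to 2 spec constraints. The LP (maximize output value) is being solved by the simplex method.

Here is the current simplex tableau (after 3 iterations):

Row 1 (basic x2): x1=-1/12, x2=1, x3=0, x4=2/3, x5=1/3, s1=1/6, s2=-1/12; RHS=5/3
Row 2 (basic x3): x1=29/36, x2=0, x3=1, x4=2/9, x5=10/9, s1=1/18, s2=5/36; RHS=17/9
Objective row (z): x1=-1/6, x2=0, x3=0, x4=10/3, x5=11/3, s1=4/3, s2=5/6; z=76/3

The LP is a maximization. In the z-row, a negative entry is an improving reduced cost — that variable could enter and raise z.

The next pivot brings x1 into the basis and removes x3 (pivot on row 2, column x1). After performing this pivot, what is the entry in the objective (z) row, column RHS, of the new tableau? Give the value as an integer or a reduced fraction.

Pivot element is row 2, column x1: 29/36.
Normalize row 2: new (row 2, RHS) = (17/9)/(29/36) = 68/29.
z-row ← z-row − (-1/6)·(new row 2): 76/3 − (-1/6)·(68/29) = 746/29.

746/29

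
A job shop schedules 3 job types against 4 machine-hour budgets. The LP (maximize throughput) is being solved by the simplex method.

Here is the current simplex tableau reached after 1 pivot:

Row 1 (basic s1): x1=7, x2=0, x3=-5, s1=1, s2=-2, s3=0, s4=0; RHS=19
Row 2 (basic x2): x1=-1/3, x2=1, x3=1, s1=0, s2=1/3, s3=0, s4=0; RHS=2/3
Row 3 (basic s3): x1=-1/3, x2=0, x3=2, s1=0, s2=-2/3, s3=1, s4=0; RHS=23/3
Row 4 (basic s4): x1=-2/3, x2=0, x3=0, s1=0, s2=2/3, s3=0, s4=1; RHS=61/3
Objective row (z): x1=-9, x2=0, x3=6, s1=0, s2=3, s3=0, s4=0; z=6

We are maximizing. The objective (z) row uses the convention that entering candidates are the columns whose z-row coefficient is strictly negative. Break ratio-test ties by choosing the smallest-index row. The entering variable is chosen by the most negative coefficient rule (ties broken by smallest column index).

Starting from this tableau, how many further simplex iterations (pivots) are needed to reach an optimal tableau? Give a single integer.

pivot: x1 in, s1 out → z = 213/7
pivot: x3 in, x2 out → z = 501/16
No improving column remains; optimal.

2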